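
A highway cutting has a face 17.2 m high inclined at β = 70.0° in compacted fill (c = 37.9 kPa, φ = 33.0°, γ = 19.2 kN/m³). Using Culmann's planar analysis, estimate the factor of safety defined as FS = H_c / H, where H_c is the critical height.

H_c = (4c/γ) · sinβ cosφ / [1 − cos(β − φ)]
    = (4·37.9/19.2) · sin70.0°·cos33.0° / [1 − cos37.0°]
    = 7.896 · 0.7881 / 0.2014 = 30.90 m
FS = H_c / H = 30.90 / 17.2 = 1.797

FS = 1.80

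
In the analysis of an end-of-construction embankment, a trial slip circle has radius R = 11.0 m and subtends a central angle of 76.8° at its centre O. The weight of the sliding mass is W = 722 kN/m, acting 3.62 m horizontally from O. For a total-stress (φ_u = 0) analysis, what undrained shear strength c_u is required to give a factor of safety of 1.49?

FS = c_u·L_a·R / (W·d), so c_u = FS·W·d / (L_a·R).
Arc length L_a = R·θ = 11.0·(76.8°·π/180) = 11.0·1.3404 = 14.74 m
c_u = 1.49·722·3.62 / (14.74·11.0) = 3894.3 / 162.19 = 24.01 kPa

c_u = 24.0 kPa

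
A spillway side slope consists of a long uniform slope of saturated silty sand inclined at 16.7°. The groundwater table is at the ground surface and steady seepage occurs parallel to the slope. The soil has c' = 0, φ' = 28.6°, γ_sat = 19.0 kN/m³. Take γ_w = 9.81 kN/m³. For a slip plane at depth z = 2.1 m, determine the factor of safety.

With seepage parallel to the slope and the water table at the surface, the effective normal stress on the slip plane uses the buoyant unit weight γ' = γ_sat − γ_w while the driving shear stress uses γ_sat:
FS = [c' + γ' z cos²β tanφ'] / [γ_sat z sinβ cosβ]
(For c' = 0 this reduces to FS = (γ'/γ_sat)·tanφ'/tanβ.)
γ' = 19.0 − 9.81 = 9.19 kN/m³
Numerator = 0.0 + 9.19·2.1·cos²16.7°·tan28.6° = 0.0 + 9.19·2.1·0.9174·0.5452 = 9.653 kPa
Denominator = 19.0·2.1·sin16.7°·cos16.7° = 19.0·2.1·0.2874·0.9578 = 10.982 kPa
FS = 9.653 / 10.982 = 0.879

FS = 0.88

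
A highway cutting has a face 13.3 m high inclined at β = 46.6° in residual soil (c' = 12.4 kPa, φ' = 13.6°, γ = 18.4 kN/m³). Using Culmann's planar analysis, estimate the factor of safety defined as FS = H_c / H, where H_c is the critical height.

FS = 0.89

H_c = (4c'/γ) · sinβ cosφ' / [1 − cos(β − φ')]
    = (4·12.4/18.4) · sin46.6°·cos13.6° / [1 − cos33.0°]
    = 2.696 · 0.7062 / 0.1613 = 11.80 m
FS = H_c / H = 11.80 / 13.3 = 0.887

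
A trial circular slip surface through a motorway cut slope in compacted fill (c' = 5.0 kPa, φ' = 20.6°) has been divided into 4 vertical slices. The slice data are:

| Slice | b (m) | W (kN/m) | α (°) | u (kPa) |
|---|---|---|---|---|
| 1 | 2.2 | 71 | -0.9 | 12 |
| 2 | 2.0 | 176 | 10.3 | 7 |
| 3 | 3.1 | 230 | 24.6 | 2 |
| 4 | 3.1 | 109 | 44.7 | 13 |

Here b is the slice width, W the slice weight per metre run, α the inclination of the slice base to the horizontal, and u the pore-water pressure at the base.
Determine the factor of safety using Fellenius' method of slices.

Ordinary method of slices: FS = Σ[c'·Δl_i + (W_i cosα_i − u_i·Δl_i)·tanφ'] / Σ W_i sinα_i, with Δl_i = b_i / cosα_i.
Slice 1: Δl = 2.2/cos(-0.9°) = 2.200 m; N'_1 = 71·cos(-0.9°) − 12·2.200 = 44.6; c'Δl = 11.00; W sinα = -1.1
Slice 2: Δl = 2.0/cos10.3° = 2.033 m; N'_2 = 176·cos10.3° − 7·2.033 = 158.9; c'Δl = 10.16; W sinα = 31.5
Slice 3: Δl = 3.1/cos24.6° = 3.409 m; N'_3 = 230·cos24.6° − 2·3.409 = 202.3; c'Δl = 17.05; W sinα = 95.7
Slice 4: Δl = 3.1/cos44.7° = 4.361 m; N'_4 = 109·cos44.7° − 13·4.361 = 20.8; c'Δl = 21.81; W sinα = 76.7
Σc'Δl = 60.0 kN/m; ΣN' = 426.6 kN/m; ΣW sinα = 202.8 kN/m
Resisting = 60.0 + 426.6·tan20.6° = 60.0 + 160.4 = 220.4 kN/m
FS = 220.4 / 202.8 = 1.087

FS = 1.09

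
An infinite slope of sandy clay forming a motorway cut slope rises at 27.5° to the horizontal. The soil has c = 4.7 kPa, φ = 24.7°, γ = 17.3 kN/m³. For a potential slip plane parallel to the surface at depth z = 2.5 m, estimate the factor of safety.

FS = 1.15

For an infinite slope with a slip plane parallel to the surface (no pore pressure): FS = [c + γz cos²β tanφ] / [γz sinβ cosβ].
γz = 17.3·2.5 = 43.25 kN/m²
Numerator = 4.7 + 43.25·cos²27.5°·tan24.7° = 4.7 + 43.25·0.7868·0.4599 = 20.351 kPa
Denominator = 43.25·sin27.5°·cos27.5° = 43.25·0.4617·0.8870 = 17.714 kPa
FS = 20.351 / 17.714 = 1.149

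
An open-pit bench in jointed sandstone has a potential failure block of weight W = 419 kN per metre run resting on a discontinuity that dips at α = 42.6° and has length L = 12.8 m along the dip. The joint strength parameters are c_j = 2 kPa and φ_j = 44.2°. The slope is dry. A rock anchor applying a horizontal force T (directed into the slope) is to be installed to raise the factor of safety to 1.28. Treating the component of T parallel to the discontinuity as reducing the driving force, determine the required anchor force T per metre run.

Resolving forces along and normal to the sliding plane, with the horizontal anchor force T adding T·sinα to the effective normal force and T·cosα acting up the plane against the driving force:
FS = [c_jL + (W cosα + T sinα) tanφ_j] / [W sinα − T cosα]
Without the anchor: N' = 308.4 kN/m, driving T_d = 283.6 kN/m, resisting R = 2·12.8 + 308.4·tan44.2° = 325.5 kN/m, FS = 1.15.
Setting FS = 1.28 and solving for T:
1.28·(283.6 − T cos42.6°) = 325.5 + T sin42.6°·tan44.2°
T·(sin42.6°·tan44.2° + 1.28·cos42.6°) = 1.28·283.6 − 325.5
T·(0.6769·0.9725 + 1.28·0.7361) = 363.0 − 325.5 = 37.5
T·1.6004 = 37.5
T = 23.4 kN/m

T = 23 kN/m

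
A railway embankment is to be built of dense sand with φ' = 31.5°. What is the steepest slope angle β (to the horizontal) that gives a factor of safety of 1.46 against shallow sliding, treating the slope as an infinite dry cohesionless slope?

β = 22.8°

For an infinite dry cohesionless slope FS = tanφ'/tanβ, so tanβ = tanφ' / FS.
tanβ = tan31.5° / 1.46 = 0.6128 / 1.46 = 0.4197
β = arctan(0.4197) = 22.77°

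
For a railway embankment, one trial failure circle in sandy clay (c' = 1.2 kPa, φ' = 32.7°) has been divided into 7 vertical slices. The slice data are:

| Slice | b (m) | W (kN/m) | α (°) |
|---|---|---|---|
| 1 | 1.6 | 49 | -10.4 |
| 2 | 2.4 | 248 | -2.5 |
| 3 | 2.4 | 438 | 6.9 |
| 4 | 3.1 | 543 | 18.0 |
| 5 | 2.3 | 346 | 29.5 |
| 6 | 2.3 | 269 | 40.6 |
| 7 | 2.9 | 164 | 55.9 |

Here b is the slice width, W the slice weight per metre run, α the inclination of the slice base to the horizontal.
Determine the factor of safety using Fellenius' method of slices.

FS = 1.77

Ordinary method of slices: FS = Σ[c'·Δl_i + (W_i cosα_i)·tanφ'] / Σ W_i sinα_i, with Δl_i = b_i / cosα_i.
Slice 1: Δl = 1.6/cos(-10.4°) = 1.627 m; N'_1 = 49·cos(-10.4°) = 48.2; c'Δl = 1.95; W sinα = -8.8
Slice 2: Δl = 2.4/cos(-2.5°) = 2.402 m; N'_2 = 248·cos(-2.5°) = 247.8; c'Δl = 2.88; W sinα = -10.8
Slice 3: Δl = 2.4/cos6.9° = 2.418 m; N'_3 = 438·cos6.9° = 434.8; c'Δl = 2.90; W sinα = 52.6
Slice 4: Δl = 3.1/cos18.0° = 3.260 m; N'_4 = 543·cos18.0° = 516.4; c'Δl = 3.91; W sinα = 167.8
Slice 5: Δl = 2.3/cos29.5° = 2.643 m; N'_5 = 346·cos29.5° = 301.1; c'Δl = 3.17; W sinα = 170.4
Slice 6: Δl = 2.3/cos40.6° = 3.029 m; N'_6 = 269·cos40.6° = 204.2; c'Δl = 3.64; W sinα = 175.1
Slice 7: Δl = 2.9/cos55.9° = 5.173 m; N'_7 = 164·cos55.9° = 91.9; c'Δl = 6.21; W sinα = 135.8
Σc'Δl = 24.7 kN/m; ΣN' = 1844.5 kN/m; ΣW sinα = 682.0 kN/m
Resisting = 24.7 + 1844.5·tan32.7° = 24.7 + 1184.2 = 1208.8 kN/m
FS = 1208.8 / 682.0 = 1.773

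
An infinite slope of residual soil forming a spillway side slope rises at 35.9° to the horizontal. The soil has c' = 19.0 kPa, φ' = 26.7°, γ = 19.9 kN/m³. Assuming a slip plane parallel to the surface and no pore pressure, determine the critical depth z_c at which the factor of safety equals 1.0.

Setting FS = 1.00 in FS = [c' + γz cos²β tanφ'] / [γz sinβ cosβ] and solving for z:
z = c' / [γ cosβ (FS·sinβ − cosβ·tanφ')]
  = 19.0 / [19.9·cos35.9°·(1.00·sin35.9° − cos35.9°·tan26.7°)]
  = 19.0 / [19.9·0.8100·(1.00·0.5864 − 0.8100·0.5029)]
  = 19.0 / 2.8849 = 6.586 m

z_c = 6.59 m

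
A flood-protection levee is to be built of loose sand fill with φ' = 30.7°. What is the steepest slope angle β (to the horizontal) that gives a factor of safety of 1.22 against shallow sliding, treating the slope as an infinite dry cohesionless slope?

For an infinite dry cohesionless slope FS = tanφ'/tanβ, so tanβ = tanφ' / FS.
tanβ = tan30.7° / 1.22 = 0.5938 / 1.22 = 0.4867
β = arctan(0.4867) = 25.95°

β = 26.0°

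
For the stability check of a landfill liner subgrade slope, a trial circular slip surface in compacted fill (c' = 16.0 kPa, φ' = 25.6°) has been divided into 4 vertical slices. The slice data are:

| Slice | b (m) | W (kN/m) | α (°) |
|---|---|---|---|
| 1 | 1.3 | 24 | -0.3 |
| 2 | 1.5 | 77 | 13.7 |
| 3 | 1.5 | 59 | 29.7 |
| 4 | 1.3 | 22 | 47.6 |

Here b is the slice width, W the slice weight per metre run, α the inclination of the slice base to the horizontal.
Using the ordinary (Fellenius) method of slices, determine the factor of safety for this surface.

FS = 2.88

Ordinary method of slices: FS = Σ[c'·Δl_i + (W_i cosα_i)·tanφ'] / Σ W_i sinα_i, with Δl_i = b_i / cosα_i.
Slice 1: Δl = 1.3/cos(-0.3°) = 1.300 m; N'_1 = 24·cos(-0.3°) = 24.0; c'Δl = 20.80; W sinα = -0.1
Slice 2: Δl = 1.5/cos13.7° = 1.544 m; N'_2 = 77·cos13.7° = 74.8; c'Δl = 24.70; W sinα = 18.2
Slice 3: Δl = 1.5/cos29.7° = 1.727 m; N'_3 = 59·cos29.7° = 51.2; c'Δl = 27.63; W sinα = 29.2
Slice 4: Δl = 1.3/cos47.6° = 1.928 m; N'_4 = 22·cos47.6° = 14.8; c'Δl = 30.85; W sinα = 16.2
Σc'Δl = 104.0 kN/m; ΣN' = 164.9 kN/m; ΣW sinα = 63.6 kN/m
Resisting = 104.0 + 164.9·tan25.6° = 104.0 + 79.0 = 183.0 kN/m
FS = 183.0 / 63.6 = 2.878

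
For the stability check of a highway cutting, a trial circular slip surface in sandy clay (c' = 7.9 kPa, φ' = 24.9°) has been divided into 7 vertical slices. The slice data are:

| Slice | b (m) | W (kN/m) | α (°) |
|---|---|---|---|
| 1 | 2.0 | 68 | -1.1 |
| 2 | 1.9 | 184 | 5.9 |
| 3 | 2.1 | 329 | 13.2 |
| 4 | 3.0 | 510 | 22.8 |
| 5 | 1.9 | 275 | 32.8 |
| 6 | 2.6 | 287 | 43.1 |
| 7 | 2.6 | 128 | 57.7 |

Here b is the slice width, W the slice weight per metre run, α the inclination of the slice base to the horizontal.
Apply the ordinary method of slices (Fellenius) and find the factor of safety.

FS = 1.18

Ordinary method of slices: FS = Σ[c'·Δl_i + (W_i cosα_i)·tanφ'] / Σ W_i sinα_i, with Δl_i = b_i / cosα_i.
Slice 1: Δl = 2.0/cos(-1.1°) = 2.000 m; N'_1 = 68·cos(-1.1°) = 68.0; c'Δl = 15.80; W sinα = -1.3
Slice 2: Δl = 1.9/cos5.9° = 1.910 m; N'_2 = 184·cos5.9° = 183.0; c'Δl = 15.09; W sinα = 18.9
Slice 3: Δl = 2.1/cos13.2° = 2.157 m; N'_3 = 329·cos13.2° = 320.3; c'Δl = 17.04; W sinα = 75.1
Slice 4: Δl = 3.0/cos22.8° = 3.254 m; N'_4 = 510·cos22.8° = 470.2; c'Δl = 25.71; W sinα = 197.6
Slice 5: Δl = 1.9/cos32.8° = 2.260 m; N'_5 = 275·cos32.8° = 231.2; c'Δl = 17.86; W sinα = 149.0
Slice 6: Δl = 2.6/cos43.1° = 3.561 m; N'_6 = 287·cos43.1° = 209.6; c'Δl = 28.13; W sinα = 196.1
Slice 7: Δl = 2.6/cos57.7° = 4.866 m; N'_7 = 128·cos57.7° = 68.4; c'Δl = 38.44; W sinα = 108.2
Σc'Δl = 158.1 kN/m; ΣN' = 1550.6 kN/m; ΣW sinα = 743.6 kN/m
Resisting = 158.1 + 1550.6·tan24.9° = 158.1 + 719.8 = 877.8 kN/m
FS = 877.8 / 743.6 = 1.180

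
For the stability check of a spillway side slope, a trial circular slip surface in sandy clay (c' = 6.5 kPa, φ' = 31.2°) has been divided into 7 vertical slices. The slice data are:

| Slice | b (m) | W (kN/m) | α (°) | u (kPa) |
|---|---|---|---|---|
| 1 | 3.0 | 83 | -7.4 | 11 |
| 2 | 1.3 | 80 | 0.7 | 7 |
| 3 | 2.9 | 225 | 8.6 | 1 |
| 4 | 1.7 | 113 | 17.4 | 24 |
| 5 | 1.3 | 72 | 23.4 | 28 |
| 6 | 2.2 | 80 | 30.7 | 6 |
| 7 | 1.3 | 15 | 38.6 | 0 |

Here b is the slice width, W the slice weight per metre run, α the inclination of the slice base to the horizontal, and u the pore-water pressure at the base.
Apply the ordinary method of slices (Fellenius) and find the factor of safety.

FS = 2.90

Ordinary method of slices: FS = Σ[c'·Δl_i + (W_i cosα_i − u_i·Δl_i)·tanφ'] / Σ W_i sinα_i, with Δl_i = b_i / cosα_i.
Slice 1: Δl = 3.0/cos(-7.4°) = 3.025 m; N'_1 = 83·cos(-7.4°) − 11·3.025 = 49.0; c'Δl = 19.66; W sinα = -10.7
Slice 2: Δl = 1.3/cos0.7° = 1.300 m; N'_2 = 80·cos0.7° − 7·1.300 = 70.9; c'Δl = 8.45; W sinα = 1.0
Slice 3: Δl = 2.9/cos8.6° = 2.933 m; N'_3 = 225·cos8.6° − 1·2.933 = 219.5; c'Δl = 19.06; W sinα = 33.6
Slice 4: Δl = 1.7/cos17.4° = 1.782 m; N'_4 = 113·cos17.4° − 24·1.782 = 65.1; c'Δl = 11.58; W sinα = 33.8
Slice 5: Δl = 1.3/cos23.4° = 1.417 m; N'_5 = 72·cos23.4° − 28·1.417 = 26.4; c'Δl = 9.21; W sinα = 28.6
Slice 6: Δl = 2.2/cos30.7° = 2.559 m; N'_6 = 80·cos30.7° − 6·2.559 = 53.4; c'Δl = 16.63; W sinα = 40.8
Slice 7: Δl = 1.3/cos38.6° = 1.663 m; N'_7 = 15·cos38.6° − 0·1.663 = 11.7; c'Δl = 10.81; W sinα = 9.4
Σc'Δl = 95.4 kN/m; ΣN' = 496.1 kN/m; ΣW sinα = 136.5 kN/m
Resisting = 95.4 + 496.1·tan31.2° = 95.4 + 300.5 = 395.9 kN/m
FS = 395.9 / 136.5 = 2.900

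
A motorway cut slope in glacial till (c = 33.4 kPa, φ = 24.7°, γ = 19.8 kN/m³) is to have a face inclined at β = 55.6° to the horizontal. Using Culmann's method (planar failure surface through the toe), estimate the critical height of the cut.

H_c = 35.64 m

Culmann's analysis gives the critical failure plane at α_cr = (β + φ)/2 = (55.6 + 24.7)/2 = 40.1°, and the critical height
H_c = (4c/γ) · sinβ cosφ / [1 − cos(β − φ)]
    = (4·33.4/19.8) · sin55.6°·cos24.7° / [1 − cos(30.9°)]
    = 6.747 · 0.8251·0.9085 / [1 − 0.8581]
    = 6.747 · 0.7496 / 0.1419
    = 35.64 m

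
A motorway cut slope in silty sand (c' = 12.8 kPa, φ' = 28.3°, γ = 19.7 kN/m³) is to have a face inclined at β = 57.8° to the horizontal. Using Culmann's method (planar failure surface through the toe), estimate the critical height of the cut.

Culmann's analysis gives the critical failure plane at α_cr = (β + φ')/2 = (57.8 + 28.3)/2 = 43.0°, and the critical height
H_c = (4c'/γ) · sinβ cosφ' / [1 − cos(β − φ')]
    = (4·12.8/19.7) · sin57.8°·cos28.3° / [1 − cos(29.5°)]
    = 2.599 · 0.8462·0.8805 / [1 − 0.8704]
    = 2.599 · 0.7451 / 0.1296
    = 14.94 m

H_c = 14.94 m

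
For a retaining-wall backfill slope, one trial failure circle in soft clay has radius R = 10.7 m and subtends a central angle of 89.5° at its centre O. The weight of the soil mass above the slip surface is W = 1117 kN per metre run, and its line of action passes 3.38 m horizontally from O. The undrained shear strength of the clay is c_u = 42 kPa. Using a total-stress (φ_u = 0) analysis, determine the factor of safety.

FS = 1.99

Taking moments about the centre O, the resisting moment is provided by the undrained shear strength acting along the arc:
Arc length L_a = R·θ = 10.7·(89.5°·π/180) = 10.7·1.5621 = 16.71 m
M_R = c_u·L_a·R = 42·16.71·10.7 = 7511.3 kN·m/m
M_D = W·d = 1117·3.38 = 3775.5 kN·m/m
FS = M_R / M_D = 7511.3 / 3775.5 = 1.990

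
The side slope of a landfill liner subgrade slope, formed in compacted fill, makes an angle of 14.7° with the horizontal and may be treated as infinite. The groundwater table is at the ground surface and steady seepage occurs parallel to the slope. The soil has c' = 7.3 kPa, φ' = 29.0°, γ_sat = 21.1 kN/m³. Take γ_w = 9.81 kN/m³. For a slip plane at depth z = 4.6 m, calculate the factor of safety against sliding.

With seepage parallel to the slope and the water table at the surface, the effective normal stress on the slip plane uses the buoyant unit weight γ' = γ_sat − γ_w while the driving shear stress uses γ_sat:
FS = [c' + γ' z cos²β tanφ'] / [γ_sat z sinβ cosβ]
γ' = 21.1 − 9.81 = 11.29 kN/m³
Numerator = 7.3 + 11.29·4.6·cos²14.7°·tan29.0° = 7.3 + 11.29·4.6·0.9356·0.5543 = 34.234 kPa
Denominator = 21.1·4.6·sin14.7°·cos14.7° = 21.1·4.6·0.2538·0.9673 = 23.824 kPa
FS = 34.234 / 23.824 = 1.437

FS = 1.44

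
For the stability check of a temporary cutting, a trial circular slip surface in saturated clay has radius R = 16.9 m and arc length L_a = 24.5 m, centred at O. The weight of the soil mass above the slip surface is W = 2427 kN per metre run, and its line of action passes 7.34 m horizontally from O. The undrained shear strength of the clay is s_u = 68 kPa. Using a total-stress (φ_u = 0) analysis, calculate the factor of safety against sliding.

Taking moments about the centre O, the resisting moment is provided by the undrained shear strength acting along the arc:
M_R = s_u·L_a·R = 68·24.50·16.9 = 28155.4 kN·m/m
M_D = W·d = 2427·7.34 = 17814.2 kN·m/m
FS = M_R / M_D = 28155.4 / 17814.2 = 1.581

FS = 1.58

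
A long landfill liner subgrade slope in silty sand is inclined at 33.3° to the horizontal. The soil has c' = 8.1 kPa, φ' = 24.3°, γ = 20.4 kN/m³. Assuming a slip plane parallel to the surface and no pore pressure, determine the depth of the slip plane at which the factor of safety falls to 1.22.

z = 1.62 m

Setting FS = 1.22 in FS = [c' + γz cos²β tanφ'] / [γz sinβ cosβ] and solving for z:
z = c' / [γ cosβ (FS·sinβ − cosβ·tanφ')]
  = 8.1 / [20.4·cos33.3°·(1.22·sin33.3° − cos33.3°·tan24.3°)]
  = 8.1 / [20.4·0.8358·(1.22·0.5490 − 0.8358·0.4515)]
  = 8.1 / 4.9860 = 1.625 m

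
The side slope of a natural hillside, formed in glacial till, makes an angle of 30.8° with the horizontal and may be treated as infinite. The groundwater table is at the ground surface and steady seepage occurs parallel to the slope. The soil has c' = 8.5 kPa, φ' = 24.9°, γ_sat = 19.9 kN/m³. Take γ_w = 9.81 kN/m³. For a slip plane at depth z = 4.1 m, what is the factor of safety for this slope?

FS = 0.63

With seepage parallel to the slope and the water table at the surface, the effective normal stress on the slip plane uses the buoyant unit weight γ' = γ_sat − γ_w while the driving shear stress uses γ_sat:
FS = [c' + γ' z cos²β tanφ'] / [γ_sat z sinβ cosβ]
γ' = 19.9 − 9.81 = 10.09 kN/m³
Numerator = 8.5 + 10.09·4.1·cos²30.8°·tan24.9° = 8.5 + 10.09·4.1·0.7378·0.4642 = 22.668 kPa
Denominator = 19.9·4.1·sin30.8°·cos30.8° = 19.9·4.1·0.5120·0.8590 = 35.885 kPa
FS = 22.668 / 35.885 = 0.632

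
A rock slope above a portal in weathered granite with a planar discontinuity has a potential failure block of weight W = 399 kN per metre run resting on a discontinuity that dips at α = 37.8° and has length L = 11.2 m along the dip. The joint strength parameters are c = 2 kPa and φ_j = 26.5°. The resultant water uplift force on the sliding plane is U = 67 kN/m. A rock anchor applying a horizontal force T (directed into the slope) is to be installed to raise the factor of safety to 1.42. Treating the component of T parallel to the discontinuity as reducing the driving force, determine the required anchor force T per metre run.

T = 141 kN/m

Resolving forces along and normal to the sliding plane, with the horizontal anchor force T adding T·sinα to the effective normal force and T·cosα acting up the plane against the driving force:
FS = [cL + (W cosα − U + T sinα) tanφ_j] / [W sinα − T cosα]
Without the anchor: N' = 248.3 kN/m, driving T_d = 244.5 kN/m, resisting R = 2·11.2 + 248.3·tan26.5° = 146.2 kN/m, FS = 0.60.
Setting FS = 1.42 and solving for T:
1.42·(244.5 − T cos37.8°) = 146.2 + T sin37.8°·tan26.5°
T·(sin37.8°·tan26.5° + 1.42·cos37.8°) = 1.42·244.5 − 146.2
T·(0.6129·0.4986 + 1.42·0.7902) = 347.3 − 146.2 = 201.1
T·1.4276 = 201.1
T = 140.8 kN/m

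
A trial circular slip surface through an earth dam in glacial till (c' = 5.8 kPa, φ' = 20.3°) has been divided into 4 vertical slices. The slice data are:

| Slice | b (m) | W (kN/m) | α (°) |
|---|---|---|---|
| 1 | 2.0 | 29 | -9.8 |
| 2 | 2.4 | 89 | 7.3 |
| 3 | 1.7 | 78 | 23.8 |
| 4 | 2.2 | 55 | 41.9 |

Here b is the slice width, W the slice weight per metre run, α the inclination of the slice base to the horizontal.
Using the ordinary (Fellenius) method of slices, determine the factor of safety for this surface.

Ordinary method of slices: FS = Σ[c'·Δl_i + (W_i cosα_i)·tanφ'] / Σ W_i sinα_i, with Δl_i = b_i / cosα_i.
Slice 1: Δl = 2.0/cos(-9.8°) = 2.030 m; N'_1 = 29·cos(-9.8°) = 28.6; c'Δl = 11.77; W sinα = -4.9
Slice 2: Δl = 2.4/cos7.3° = 2.420 m; N'_2 = 89·cos7.3° = 88.3; c'Δl = 14.03; W sinα = 11.3
Slice 3: Δl = 1.7/cos23.8° = 1.858 m; N'_3 = 78·cos23.8° = 71.4; c'Δl = 10.78; W sinα = 31.5
Slice 4: Δl = 2.2/cos41.9° = 2.956 m; N'_4 = 55·cos41.9° = 40.9; c'Δl = 17.14; W sinα = 36.7
Σc'Δl = 53.7 kN/m; ΣN' = 229.2 kN/m; ΣW sinα = 74.6 kN/m
Resisting = 53.7 + 229.2·tan20.3° = 53.7 + 84.8 = 138.5 kN/m
FS = 138.5 / 74.6 = 1.857

FS = 1.86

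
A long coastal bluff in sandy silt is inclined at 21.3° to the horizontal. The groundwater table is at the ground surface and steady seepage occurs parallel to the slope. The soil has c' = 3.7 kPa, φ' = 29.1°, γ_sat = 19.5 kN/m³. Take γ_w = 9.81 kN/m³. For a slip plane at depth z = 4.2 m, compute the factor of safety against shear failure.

FS = 0.84

With seepage parallel to the slope and the water table at the surface, the effective normal stress on the slip plane uses the buoyant unit weight γ' = γ_sat − γ_w while the driving shear stress uses γ_sat:
FS = [c' + γ' z cos²β tanφ'] / [γ_sat z sinβ cosβ]
γ' = 19.5 − 9.81 = 9.69 kN/m³
Numerator = 3.7 + 9.69·4.2·cos²21.3°·tan29.1° = 3.7 + 9.69·4.2·0.8680·0.5566 = 23.363 kPa
Denominator = 19.5·4.2·sin21.3°·cos21.3° = 19.5·4.2·0.3633·0.9317 = 27.718 kPa
FS = 23.363 / 27.718 = 0.843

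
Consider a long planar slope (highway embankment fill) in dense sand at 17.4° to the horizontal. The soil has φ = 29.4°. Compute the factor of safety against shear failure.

For a dry cohesionless infinite slope the factor of safety is FS = tanφ / tanβ.
FS = tan29.4° / tan17.4° = 0.5635 / 0.3134 = 1.798

FS = 1.80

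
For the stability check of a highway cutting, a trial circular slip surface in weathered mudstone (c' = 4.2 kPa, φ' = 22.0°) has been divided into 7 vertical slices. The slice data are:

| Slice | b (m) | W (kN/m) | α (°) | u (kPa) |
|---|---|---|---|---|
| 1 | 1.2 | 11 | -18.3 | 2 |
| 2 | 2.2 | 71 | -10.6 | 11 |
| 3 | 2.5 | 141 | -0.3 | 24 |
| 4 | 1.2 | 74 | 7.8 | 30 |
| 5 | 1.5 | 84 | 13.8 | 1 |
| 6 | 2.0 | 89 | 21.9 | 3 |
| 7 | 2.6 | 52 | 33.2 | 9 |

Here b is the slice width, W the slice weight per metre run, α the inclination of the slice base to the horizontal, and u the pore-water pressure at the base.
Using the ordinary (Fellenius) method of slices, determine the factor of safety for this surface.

Ordinary method of slices: FS = Σ[c'·Δl_i + (W_i cosα_i − u_i·Δl_i)·tanφ'] / Σ W_i sinα_i, with Δl_i = b_i / cosα_i.
Slice 1: Δl = 1.2/cos(-18.3°) = 1.264 m; N'_1 = 11·cos(-18.3°) − 2·1.264 = 7.9; c'Δl = 5.31; W sinα = -3.5
Slice 2: Δl = 2.2/cos(-10.6°) = 2.238 m; N'_2 = 71·cos(-10.6°) − 11·2.238 = 45.2; c'Δl = 9.40; W sinα = -13.1
Slice 3: Δl = 2.5/cos(-0.3°) = 2.500 m; N'_3 = 141·cos(-0.3°) − 24·2.500 = 81.0; c'Δl = 10.50; W sinα = -0.7
Slice 4: Δl = 1.2/cos7.8° = 1.211 m; N'_4 = 74·cos7.8° − 30·1.211 = 37.0; c'Δl = 5.09; W sinα = 10.0
Slice 5: Δl = 1.5/cos13.8° = 1.545 m; N'_5 = 84·cos13.8° − 1·1.545 = 80.0; c'Δl = 6.49; W sinα = 20.0
Slice 6: Δl = 2.0/cos21.9° = 2.156 m; N'_6 = 89·cos21.9° − 3·2.156 = 76.1; c'Δl = 9.05; W sinα = 33.2
Slice 7: Δl = 2.6/cos33.2° = 3.107 m; N'_7 = 52·cos33.2° − 9·3.107 = 15.5; c'Δl = 13.05; W sinα = 28.5
Σc'Δl = 58.9 kN/m; ΣN' = 342.7 kN/m; ΣW sinα = 74.5 kN/m
Resisting = 58.9 + 342.7·tan22.0° = 58.9 + 138.5 = 197.4 kN/m
FS = 197.4 / 74.5 = 2.649

FS = 2.65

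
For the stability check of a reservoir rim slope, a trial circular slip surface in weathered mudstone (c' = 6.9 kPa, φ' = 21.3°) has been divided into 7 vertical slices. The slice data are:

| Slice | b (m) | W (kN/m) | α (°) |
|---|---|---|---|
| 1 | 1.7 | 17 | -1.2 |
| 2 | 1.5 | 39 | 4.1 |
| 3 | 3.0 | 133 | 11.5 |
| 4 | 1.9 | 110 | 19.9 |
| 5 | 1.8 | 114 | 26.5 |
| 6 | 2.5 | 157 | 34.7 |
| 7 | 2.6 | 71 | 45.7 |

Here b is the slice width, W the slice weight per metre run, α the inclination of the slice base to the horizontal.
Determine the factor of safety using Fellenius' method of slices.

Ordinary method of slices: FS = Σ[c'·Δl_i + (W_i cosα_i)·tanφ'] / Σ W_i sinα_i, with Δl_i = b_i / cosα_i.
Slice 1: Δl = 1.7/cos(-1.2°) = 1.700 m; N'_1 = 17·cos(-1.2°) = 17.0; c'Δl = 11.73; W sinα = -0.4
Slice 2: Δl = 1.5/cos4.1° = 1.504 m; N'_2 = 39·cos4.1° = 38.9; c'Δl = 10.38; W sinα = 2.8
Slice 3: Δl = 3.0/cos11.5° = 3.061 m; N'_3 = 133·cos11.5° = 130.3; c'Δl = 21.12; W sinα = 26.5
Slice 4: Δl = 1.9/cos19.9° = 2.021 m; N'_4 = 110·cos19.9° = 103.4; c'Δl = 13.94; W sinα = 37.4
Slice 5: Δl = 1.8/cos26.5° = 2.011 m; N'_5 = 114·cos26.5° = 102.0; c'Δl = 13.88; W sinα = 50.9
Slice 6: Δl = 2.5/cos34.7° = 3.041 m; N'_6 = 157·cos34.7° = 129.1; c'Δl = 20.98; W sinα = 89.4
Slice 7: Δl = 2.6/cos45.7° = 3.723 m; N'_7 = 71·cos45.7° = 49.6; c'Δl = 25.69; W sinα = 50.8
Σc'Δl = 117.7 kN/m; ΣN' = 570.3 kN/m; ΣW sinα = 257.4 kN/m
Resisting = 117.7 + 570.3·tan21.3° = 117.7 + 222.4 = 340.1 kN/m
FS = 340.1 / 257.4 = 1.321

FS = 1.32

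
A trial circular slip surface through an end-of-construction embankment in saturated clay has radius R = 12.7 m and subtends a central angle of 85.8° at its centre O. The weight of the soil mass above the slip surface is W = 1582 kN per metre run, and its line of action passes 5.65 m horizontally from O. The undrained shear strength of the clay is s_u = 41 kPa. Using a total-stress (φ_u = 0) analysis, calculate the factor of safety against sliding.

Taking moments about the centre O, the resisting moment is provided by the undrained shear strength acting along the arc:
Arc length L_a = R·θ = 12.7·(85.8°·π/180) = 12.7·1.4975 = 19.02 m
M_R = s_u·L_a·R = 41·19.02·12.7 = 9902.8 kN·m/m
M_D = W·d = 1582·5.65 = 8938.3 kN·m/m
FS = M_R / M_D = 9902.8 / 8938.3 = 1.108

FS = 1.11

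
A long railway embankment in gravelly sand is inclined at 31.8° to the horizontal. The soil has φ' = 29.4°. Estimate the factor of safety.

FS = 0.91

For a dry cohesionless infinite slope the factor of safety is FS = tanφ' / tanβ.
FS = tan29.4° / tan31.8° = 0.5635 / 0.6200 = 0.909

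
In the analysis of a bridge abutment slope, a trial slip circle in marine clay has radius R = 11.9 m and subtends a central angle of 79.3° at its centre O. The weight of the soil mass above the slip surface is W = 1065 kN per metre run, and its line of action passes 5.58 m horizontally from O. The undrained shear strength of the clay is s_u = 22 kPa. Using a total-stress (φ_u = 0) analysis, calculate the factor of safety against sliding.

FS = 0.73

Taking moments about the centre O, the resisting moment is provided by the undrained shear strength acting along the arc:
Arc length L_a = R·θ = 11.9·(79.3°·π/180) = 11.9·1.3840 = 16.47 m
M_R = s_u·L_a·R = 22·16.47·11.9 = 4311.9 kN·m/m
M_D = W·d = 1065·5.58 = 5942.7 kN·m/m
FS = M_R / M_D = 4311.9 / 5942.7 = 0.726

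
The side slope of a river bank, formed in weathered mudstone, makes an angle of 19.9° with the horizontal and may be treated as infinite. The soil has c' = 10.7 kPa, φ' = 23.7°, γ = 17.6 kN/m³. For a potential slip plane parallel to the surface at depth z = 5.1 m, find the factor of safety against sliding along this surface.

For an infinite slope with a slip plane parallel to the surface (no pore pressure): FS = [c' + γz cos²β tanφ'] / [γz sinβ cosβ].
γz = 17.6·5.1 = 89.76 kN/m²
Numerator = 10.7 + 89.76·cos²19.9°·tan23.7° = 10.7 + 89.76·0.8841·0.4390 = 45.537 kPa
Denominator = 89.76·sin19.9°·cos19.9° = 89.76·0.3404·0.9403 = 28.728 kPa
FS = 45.537 / 28.728 = 1.585

FS = 1.59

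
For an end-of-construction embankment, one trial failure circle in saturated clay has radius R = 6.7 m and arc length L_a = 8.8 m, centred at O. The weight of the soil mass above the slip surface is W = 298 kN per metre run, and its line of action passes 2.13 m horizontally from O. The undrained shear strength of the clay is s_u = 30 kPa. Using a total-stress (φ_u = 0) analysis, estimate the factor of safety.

FS = 2.79

Taking moments about the centre O, the resisting moment is provided by the undrained shear strength acting along the arc:
M_R = s_u·L_a·R = 30·8.80·6.7 = 1768.8 kN·m/m
M_D = W·d = 298·2.13 = 634.7 kN·m/m
FS = M_R / M_D = 1768.8 / 634.7 = 2.787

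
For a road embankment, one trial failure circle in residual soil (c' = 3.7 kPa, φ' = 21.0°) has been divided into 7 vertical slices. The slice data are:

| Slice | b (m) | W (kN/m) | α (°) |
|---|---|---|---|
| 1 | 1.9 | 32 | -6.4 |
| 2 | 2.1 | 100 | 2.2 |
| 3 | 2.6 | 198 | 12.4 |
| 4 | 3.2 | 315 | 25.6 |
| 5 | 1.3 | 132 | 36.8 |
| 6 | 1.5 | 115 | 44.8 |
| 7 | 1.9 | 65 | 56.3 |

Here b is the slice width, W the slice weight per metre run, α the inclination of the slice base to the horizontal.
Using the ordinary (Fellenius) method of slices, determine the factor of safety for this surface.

Ordinary method of slices: FS = Σ[c'·Δl_i + (W_i cosα_i)·tanφ'] / Σ W_i sinα_i, with Δl_i = b_i / cosα_i.
Slice 1: Δl = 1.9/cos(-6.4°) = 1.912 m; N'_1 = 32·cos(-6.4°) = 31.8; c'Δl = 7.07; W sinα = -3.6
Slice 2: Δl = 2.1/cos2.2° = 2.102 m; N'_2 = 100·cos2.2° = 99.9; c'Δl = 7.78; W sinα = 3.8
Slice 3: Δl = 2.6/cos12.4° = 2.662 m; N'_3 = 198·cos12.4° = 193.4; c'Δl = 9.85; W sinα = 42.5
Slice 4: Δl = 3.2/cos25.6° = 3.548 m; N'_4 = 315·cos25.6° = 284.1; c'Δl = 13.13; W sinα = 136.1
Slice 5: Δl = 1.3/cos36.8° = 1.624 m; N'_5 = 132·cos36.8° = 105.7; c'Δl = 6.01; W sinα = 79.1
Slice 6: Δl = 1.5/cos44.8° = 2.114 m; N'_6 = 115·cos44.8° = 81.6; c'Δl = 7.82; W sinα = 81.0
Slice 7: Δl = 1.9/cos56.3° = 3.424 m; N'_7 = 65·cos56.3° = 36.1; c'Δl = 12.67; W sinα = 54.1
Σc'Δl = 64.3 kN/m; ΣN' = 832.5 kN/m; ΣW sinα = 393.1 kN/m
Resisting = 64.3 + 832.5·tan21.0° = 64.3 + 319.6 = 383.9 kN/m
FS = 383.9 / 393.1 = 0.977

FS = 0.98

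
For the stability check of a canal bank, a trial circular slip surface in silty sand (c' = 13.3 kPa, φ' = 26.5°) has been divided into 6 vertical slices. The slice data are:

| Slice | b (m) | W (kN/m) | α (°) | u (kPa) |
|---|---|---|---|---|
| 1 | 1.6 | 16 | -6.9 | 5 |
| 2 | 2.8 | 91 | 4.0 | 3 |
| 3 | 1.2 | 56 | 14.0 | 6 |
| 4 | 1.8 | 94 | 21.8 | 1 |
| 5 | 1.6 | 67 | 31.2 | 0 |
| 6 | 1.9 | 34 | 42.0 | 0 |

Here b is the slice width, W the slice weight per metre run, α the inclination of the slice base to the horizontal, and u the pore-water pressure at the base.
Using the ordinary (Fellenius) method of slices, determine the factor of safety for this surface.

Ordinary method of slices: FS = Σ[c'·Δl_i + (W_i cosα_i − u_i·Δl_i)·tanφ'] / Σ W_i sinα_i, with Δl_i = b_i / cosα_i.
Slice 1: Δl = 1.6/cos(-6.9°) = 1.612 m; N'_1 = 16·cos(-6.9°) − 5·1.612 = 7.8; c'Δl = 21.44; W sinα = -1.9
Slice 2: Δl = 2.8/cos4.0° = 2.807 m; N'_2 = 91·cos4.0° − 3·2.807 = 82.4; c'Δl = 37.33; W sinα = 6.3
Slice 3: Δl = 1.2/cos14.0° = 1.237 m; N'_3 = 56·cos14.0° − 6·1.237 = 46.9; c'Δl = 16.45; W sinα = 13.5
Slice 4: Δl = 1.8/cos21.8° = 1.939 m; N'_4 = 94·cos21.8° − 1·1.939 = 85.3; c'Δl = 25.78; W sinα = 34.9
Slice 5: Δl = 1.6/cos31.2° = 1.871 m; N'_5 = 67·cos31.2° − 0·1.871 = 57.3; c'Δl = 24.88; W sinα = 34.7
Slice 6: Δl = 1.9/cos42.0° = 2.557 m; N'_6 = 34·cos42.0° − 0·2.557 = 25.3; c'Δl = 34.00; W sinα = 22.8
Σc'Δl = 159.9 kN/m; ΣN' = 305.0 kN/m; ΣW sinα = 110.3 kN/m
Resisting = 159.9 + 305.0·tan26.5° = 159.9 + 152.1 = 312.0 kN/m
FS = 312.0 / 110.3 = 2.827

FS = 2.83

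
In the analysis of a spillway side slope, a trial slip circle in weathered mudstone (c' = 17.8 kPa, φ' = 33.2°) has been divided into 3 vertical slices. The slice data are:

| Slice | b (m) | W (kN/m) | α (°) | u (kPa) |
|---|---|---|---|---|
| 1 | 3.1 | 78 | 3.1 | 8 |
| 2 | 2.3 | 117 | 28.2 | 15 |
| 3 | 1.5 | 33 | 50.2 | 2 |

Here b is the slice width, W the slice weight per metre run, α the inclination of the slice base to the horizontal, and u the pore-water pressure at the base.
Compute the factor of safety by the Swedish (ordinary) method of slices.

FS = 2.72

Ordinary method of slices: FS = Σ[c'·Δl_i + (W_i cosα_i − u_i·Δl_i)·tanφ'] / Σ W_i sinα_i, with Δl_i = b_i / cosα_i.
Slice 1: Δl = 3.1/cos3.1° = 3.105 m; N'_1 = 78·cos3.1° − 8·3.105 = 53.0; c'Δl = 55.26; W sinα = 4.2
Slice 2: Δl = 2.3/cos28.2° = 2.610 m; N'_2 = 117·cos28.2° − 15·2.610 = 64.0; c'Δl = 46.45; W sinα = 55.3
Slice 3: Δl = 1.5/cos50.2° = 2.343 m; N'_3 = 33·cos50.2° − 2·2.343 = 16.4; c'Δl = 41.71; W sinα = 25.4
Σc'Δl = 143.4 kN/m; ΣN' = 133.5 kN/m; ΣW sinα = 84.9 kN/m
Resisting = 143.4 + 133.5·tan33.2° = 143.4 + 87.3 = 230.8 kN/m
FS = 230.8 / 84.9 = 2.719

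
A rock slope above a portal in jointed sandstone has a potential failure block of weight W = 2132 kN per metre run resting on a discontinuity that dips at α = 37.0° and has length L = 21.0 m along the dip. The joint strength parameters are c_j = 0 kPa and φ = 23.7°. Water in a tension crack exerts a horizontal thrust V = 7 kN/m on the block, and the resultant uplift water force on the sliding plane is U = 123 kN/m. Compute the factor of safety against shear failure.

FS = 0.54

Resolving the block weight along and normal to the plane and applying the Mohr–Coulomb strength on the joint:
N' = W cosα − U − V sinα = 2132·cos37.0° − 123 − 7·sin37.0° = 1575.5 kN/m
Driving force T = W sinα + V cosα = 2132·sin37.0° + 7·cos37.0° = 1288.7 kN/m
Resisting force R = c_j·L + N'·tanφ = 0·21.0 + 1575.5·tan23.7° = 0.0 + 691.6 = 691.6 kN/m
FS = R / T = 691.6 / 1288.7 = 0.537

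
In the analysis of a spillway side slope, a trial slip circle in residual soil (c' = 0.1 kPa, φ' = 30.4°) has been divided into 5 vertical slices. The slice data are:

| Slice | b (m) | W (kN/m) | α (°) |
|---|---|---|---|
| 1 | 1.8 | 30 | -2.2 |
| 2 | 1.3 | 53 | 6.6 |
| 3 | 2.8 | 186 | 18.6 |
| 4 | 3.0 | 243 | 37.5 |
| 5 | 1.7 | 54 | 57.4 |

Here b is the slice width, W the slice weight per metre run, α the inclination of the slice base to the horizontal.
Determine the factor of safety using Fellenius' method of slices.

Ordinary method of slices: FS = Σ[c'·Δl_i + (W_i cosα_i)·tanφ'] / Σ W_i sinα_i, with Δl_i = b_i / cosα_i.
Slice 1: Δl = 1.8/cos(-2.2°) = 1.801 m; N'_1 = 30·cos(-2.2°) = 30.0; c'Δl = 0.18; W sinα = -1.2
Slice 2: Δl = 1.3/cos6.6° = 1.309 m; N'_2 = 53·cos6.6° = 52.6; c'Δl = 0.13; W sinα = 6.1
Slice 3: Δl = 2.8/cos18.6° = 2.954 m; N'_3 = 186·cos18.6° = 176.3; c'Δl = 0.30; W sinα = 59.3
Slice 4: Δl = 3.0/cos37.5° = 3.781 m; N'_4 = 243·cos37.5° = 192.8; c'Δl = 0.38; W sinα = 147.9
Slice 5: Δl = 1.7/cos57.4° = 3.155 m; N'_5 = 54·cos57.4° = 29.1; c'Δl = 0.32; W sinα = 45.5
Σc'Δl = 1.3 kN/m; ΣN' = 480.8 kN/m; ΣW sinα = 257.7 kN/m
Resisting = 1.3 + 480.8·tan30.4° = 1.3 + 282.1 = 283.4 kN/m
FS = 283.4 / 257.7 = 1.100

FS = 1.10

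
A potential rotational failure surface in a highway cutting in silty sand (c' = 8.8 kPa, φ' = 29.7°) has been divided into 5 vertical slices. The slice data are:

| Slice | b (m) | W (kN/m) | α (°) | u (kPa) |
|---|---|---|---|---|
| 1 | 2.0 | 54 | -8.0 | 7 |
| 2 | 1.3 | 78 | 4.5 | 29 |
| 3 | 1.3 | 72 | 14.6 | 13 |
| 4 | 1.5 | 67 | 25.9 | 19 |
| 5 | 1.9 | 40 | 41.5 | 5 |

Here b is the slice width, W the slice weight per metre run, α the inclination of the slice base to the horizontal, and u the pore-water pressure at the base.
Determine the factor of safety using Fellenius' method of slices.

Ordinary method of slices: FS = Σ[c'·Δl_i + (W_i cosα_i − u_i·Δl_i)·tanφ'] / Σ W_i sinα_i, with Δl_i = b_i / cosα_i.
Slice 1: Δl = 2.0/cos(-8.0°) = 2.020 m; N'_1 = 54·cos(-8.0°) − 7·2.020 = 39.3; c'Δl = 17.77; W sinα = -7.5
Slice 2: Δl = 1.3/cos4.5° = 1.304 m; N'_2 = 78·cos4.5° − 29·1.304 = 39.9; c'Δl = 11.48; W sinα = 6.1
Slice 3: Δl = 1.3/cos14.6° = 1.343 m; N'_3 = 72·cos14.6° − 13·1.343 = 52.2; c'Δl = 11.82; W sinα = 18.1
Slice 4: Δl = 1.5/cos25.9° = 1.667 m; N'_4 = 67·cos25.9° − 19·1.667 = 28.6; c'Δl = 14.67; W sinα = 29.3
Slice 5: Δl = 1.9/cos41.5° = 2.537 m; N'_5 = 40·cos41.5° − 5·2.537 = 17.3; c'Δl = 22.32; W sinα = 26.5
Σc'Δl = 78.1 kN/m; ΣN' = 177.4 kN/m; ΣW sinα = 72.5 kN/m
Resisting = 78.1 + 177.4·tan29.7° = 78.1 + 101.2 = 179.2 kN/m
FS = 179.2 / 72.5 = 2.471

FS = 2.47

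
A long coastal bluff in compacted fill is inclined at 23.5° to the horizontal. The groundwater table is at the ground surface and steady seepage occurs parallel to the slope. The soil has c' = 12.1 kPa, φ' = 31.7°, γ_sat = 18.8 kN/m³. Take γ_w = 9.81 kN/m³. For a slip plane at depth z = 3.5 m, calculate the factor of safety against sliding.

FS = 1.18

With seepage parallel to the slope and the water table at the surface, the effective normal stress on the slip plane uses the buoyant unit weight γ' = γ_sat − γ_w while the driving shear stress uses γ_sat:
FS = [c' + γ' z cos²β tanφ'] / [γ_sat z sinβ cosβ]
γ' = 18.8 − 9.81 = 8.99 kN/m³
Numerator = 12.1 + 8.99·3.5·cos²23.5°·tan31.7° = 12.1 + 8.99·3.5·0.8410·0.6176 = 28.443 kPa
Denominator = 18.8·3.5·sin23.5°·cos23.5° = 18.8·3.5·0.3987·0.9171 = 24.062 kPa
FS = 28.443 / 24.062 = 1.182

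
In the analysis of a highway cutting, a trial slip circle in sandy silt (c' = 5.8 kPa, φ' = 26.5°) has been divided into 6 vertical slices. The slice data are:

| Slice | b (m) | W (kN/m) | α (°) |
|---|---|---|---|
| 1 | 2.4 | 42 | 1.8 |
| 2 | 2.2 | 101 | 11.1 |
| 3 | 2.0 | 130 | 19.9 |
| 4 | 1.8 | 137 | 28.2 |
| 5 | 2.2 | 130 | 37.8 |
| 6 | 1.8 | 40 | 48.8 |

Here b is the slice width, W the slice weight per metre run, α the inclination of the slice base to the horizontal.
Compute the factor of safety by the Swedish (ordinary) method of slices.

Ordinary method of slices: FS = Σ[c'·Δl_i + (W_i cosα_i)·tanφ'] / Σ W_i sinα_i, with Δl_i = b_i / cosα_i.
Slice 1: Δl = 2.4/cos1.8° = 2.401 m; N'_1 = 42·cos1.8° = 42.0; c'Δl = 13.93; W sinα = 1.3
Slice 2: Δl = 2.2/cos11.1° = 2.242 m; N'_2 = 101·cos11.1° = 99.1; c'Δl = 13.00; W sinα = 19.4
Slice 3: Δl = 2.0/cos19.9° = 2.127 m; N'_3 = 130·cos19.9° = 122.2; c'Δl = 12.34; W sinα = 44.2
Slice 4: Δl = 1.8/cos28.2° = 2.042 m; N'_4 = 137·cos28.2° = 120.7; c'Δl = 11.85; W sinα = 64.7
Slice 5: Δl = 2.2/cos37.8° = 2.784 m; N'_5 = 130·cos37.8° = 102.7; c'Δl = 16.15; W sinα = 79.7
Slice 6: Δl = 1.8/cos48.8° = 2.733 m; N'_6 = 40·cos48.8° = 26.3; c'Δl = 15.85; W sinα = 30.1
Σc'Δl = 83.1 kN/m; ΣN' = 513.1 kN/m; ΣW sinα = 239.5 kN/m
Resisting = 83.1 + 513.1·tan26.5° = 83.1 + 255.8 = 339.0 kN/m
FS = 339.0 / 239.5 = 1.415

FS = 1.42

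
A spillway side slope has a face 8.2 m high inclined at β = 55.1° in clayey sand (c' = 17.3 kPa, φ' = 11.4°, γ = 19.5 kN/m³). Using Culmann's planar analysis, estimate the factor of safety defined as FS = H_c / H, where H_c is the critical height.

FS = 1.26

H_c = (4c'/γ) · sinβ cosφ' / [1 − cos(β − φ')]
    = (4·17.3/19.5) · sin55.1°·cos11.4° / [1 − cos43.7°]
    = 3.549 · 0.8040 / 0.2770 = 10.30 m
FS = H_c / H = 10.30 / 8.2 = 1.256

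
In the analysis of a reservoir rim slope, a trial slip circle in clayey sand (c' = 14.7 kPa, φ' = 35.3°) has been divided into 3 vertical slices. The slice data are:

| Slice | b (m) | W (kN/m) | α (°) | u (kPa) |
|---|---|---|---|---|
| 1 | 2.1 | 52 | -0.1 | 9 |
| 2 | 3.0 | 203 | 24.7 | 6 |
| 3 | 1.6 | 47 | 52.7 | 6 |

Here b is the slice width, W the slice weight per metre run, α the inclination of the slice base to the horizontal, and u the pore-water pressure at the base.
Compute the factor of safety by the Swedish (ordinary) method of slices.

FS = 2.19

Ordinary method of slices: FS = Σ[c'·Δl_i + (W_i cosα_i − u_i·Δl_i)·tanφ'] / Σ W_i sinα_i, with Δl_i = b_i / cosα_i.
Slice 1: Δl = 2.1/cos(-0.1°) = 2.100 m; N'_1 = 52·cos(-0.1°) − 9·2.100 = 33.1; c'Δl = 30.87; W sinα = -0.1
Slice 2: Δl = 3.0/cos24.7° = 3.302 m; N'_2 = 203·cos24.7° − 6·3.302 = 164.6; c'Δl = 48.54; W sinα = 84.8
Slice 3: Δl = 1.6/cos52.7° = 2.640 m; N'_3 = 47·cos52.7° − 6·2.640 = 12.6; c'Δl = 38.81; W sinα = 37.4
Σc'Δl = 118.2 kN/m; ΣN' = 210.4 kN/m; ΣW sinα = 122.1 kN/m
Resisting = 118.2 + 210.4·tan35.3° = 118.2 + 148.9 = 267.2 kN/m
FS = 267.2 / 122.1 = 2.188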